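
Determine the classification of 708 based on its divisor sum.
abundant

Proper divisors of 708: sum = 1 + 2 + 3 + 4 + 6 + 12 + 59 + 118 + 177 + 236 + 354 = 972
Since 972 > 708, 708 is abundant.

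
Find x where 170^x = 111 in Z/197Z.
81

Baby-step giant-step with step n = ⌈√197⌉ = 15.
Baby steps 170^j mod 197 (j:value) for j=0..14: 0:1, 1:170, 2:138, 3:17, 4:132, 5:179, 6:92, 7:77, 8:88, 9:185, 10:127, 11:117, 12:190, 13:189, 14:19.
Giant-step multiplier: 170^(-15) ≡ 170^(196-15) = 170^181 ≡ 48 (mod 197).
Giant steps γ_i = 111·48^i mod 197: γ_0=111, γ_1=9, γ_2=38, γ_3=51, γ_4=84, γ_5=92 (in table at j=6).
x = i·n + j = 5·15 + 6 = 81.
Check: 170^81 ≡ 111 (mod 197).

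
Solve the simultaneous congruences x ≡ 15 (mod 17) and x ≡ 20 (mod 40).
100

Using Chinese Remainder Theorem:
M = 17 × 40 = 680
M1 = 40, M2 = 17
y1 = 40^(-1) mod 17 = 3
y2 = 17^(-1) mod 40 = 33
x = (15×40×3 + 20×17×33) mod 680 = 100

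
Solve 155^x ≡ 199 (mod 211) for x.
180

Baby-step giant-step with step n = ⌈√211⌉ = 15.
Baby steps 155^j mod 211 (j:value) for j=0..14: 0:1, 1:155, 2:182, 3:147, 4:208, 5:168, 6:87, 7:192, 8:9, 9:129, 10:161, 11:57, 12:184, 13:35, 14:150.
Giant-step multiplier: 155^(-15) ≡ 155^(210-15) = 155^195 ≡ 153 (mod 211).
Giant steps γ_i = 199·153^i mod 211: γ_0=199, γ_1=63, γ_2=144, γ_3=88, γ_4=171, γ_5=210, γ_6=58, γ_7=12, γ_8=148, γ_9=67, γ_10=123, γ_11=40, γ_12=1 (in table at j=0).
x = i·n + j = 12·15 + 0 = 180.
Check: 155^180 ≡ 199 (mod 211).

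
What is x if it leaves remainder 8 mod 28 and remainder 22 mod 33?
484

Using Chinese Remainder Theorem:
M = 28 × 33 = 924
M1 = 33, M2 = 28
y1 = 33^(-1) mod 28 = 17
y2 = 28^(-1) mod 33 = 13
x = (8×33×17 + 22×28×13) mod 924 = 484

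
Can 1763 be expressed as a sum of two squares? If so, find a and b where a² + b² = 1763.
Not possible

Factorization: 1763 = 41 × 43
By Fermat: n is sum of two squares iff every prime p ≡ 3 (mod 4) appears to even power.
Prime(s) ≡ 3 (mod 4) with odd exponent: [(43, 1)]
Therefore 1763 cannot be expressed as a² + b².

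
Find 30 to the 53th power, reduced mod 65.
10

Repeated squaring. Binary of 53 = 110101.
30^1 ≡ 30 (mod 65); 30^2 ≡ 55 (mod 65); 30^4 ≡ 35 (mod 65); 30^8 ≡ 55 (mod 65); 30^16 ≡ 35 (mod 65); 30^32 ≡ 55 (mod 65)
30^53 = 30^1 × 30^4 × 30^16 × 30^32 ≡ 10 (mod 65)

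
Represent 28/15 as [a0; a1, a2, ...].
[1; 1, 6, 2]

Euclidean algorithm steps:
28 = 1 × 15 + 13
15 = 1 × 13 + 2
13 = 6 × 2 + 1
2 = 2 × 1 + 0
Continued fraction: [1; 1, 6, 2]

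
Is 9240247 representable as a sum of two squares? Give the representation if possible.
Not possible

Factorization: 9240247 = 47^3 × 89
By Fermat: n is sum of two squares iff every prime p ≡ 3 (mod 4) appears to even power.
Prime(s) ≡ 3 (mod 4) with odd exponent: [(47, 3)]
Therefore 9240247 cannot be expressed as a² + b².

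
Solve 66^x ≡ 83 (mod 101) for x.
83

Baby-step giant-step with step n = ⌈√101⌉ = 11.
Baby steps 66^j mod 101 (j:value) for j=0..10: 0:1, 1:66, 2:13, 3:50, 4:68, 5:44, 6:76, 7:67, 8:79, 9:63, 10:17.
Giant-step multiplier: 66^(-11) ≡ 66^(100-11) = 66^89 ≡ 46 (mod 101).
Giant steps γ_i = 83·46^i mod 101: γ_0=83, γ_1=81, γ_2=90, γ_3=100, γ_4=55, γ_5=5, γ_6=28, γ_7=76 (in table at j=6).
x = i·n + j = 7·11 + 6 = 83.
Check: 66^83 ≡ 83 (mod 101).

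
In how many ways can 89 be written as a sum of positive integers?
49995925

p(n) counts ways to write n as a sum of positive integers (order ignored).
Euler's pentagonal recurrence: p(k) = p(k-1) + p(k-2) - p(k-5) - p(k-7) + p(k-12) + p(k-15) - ... (offsets j(3j∓1)/2, signs ++--, p(0)=1, p(<0)=0).
DP table for k = 0..88: p(0)=1, p(1)=1, p(2)=2, p(3)=3, p(4)=5, p(5)=7, p(6)=11, p(7)=15, p(8)=22, p(9)=30, p(10)=42, p(11)=56, p(12)=77, p(13)=101, p(14)=135, p(15)=176, p(16)=231, p(17)=297, p(18)=385, p(19)=490, p(20)=627, p(21)=792, p(22)=1002, p(23)=1255, p(24)=1575, p(25)=1958, p(26)=2436, p(27)=3010, p(28)=3718, p(29)=4565, p(30)=5604, p(31)=6842, p(32)=8349, p(33)=10143, p(34)=12310, p(35)=14883, p(36)=17977, p(37)=21637, p(38)=26015, p(39)=31185, p(40)=37338, p(41)=44583, p(42)=53174, p(43)=63261, p(44)=75175, p(45)=89134, p(46)=105558, p(47)=124754, p(48)=147273, p(49)=173525, p(50)=204226, p(51)=239943, p(52)=281589, p(53)=329931, p(54)=386155, p(55)=451276, p(56)=526823, p(57)=614154, p(58)=715220, p(59)=831820, p(60)=966467, p(61)=1121505, p(62)=1300156, p(63)=1505499, p(64)=1741630, p(65)=2012558, p(66)=2323520, p(67)=2679689, p(68)=3087735, p(69)=3554345, p(70)=4087968, p(71)=4697205, p(72)=5392783, p(73)=6185689, p(74)=7089500, p(75)=8118264, p(76)=9289091, p(77)=10619863, p(78)=12132164, p(79)=13848650, p(80)=15796476, p(81)=18004327, p(82)=20506255, p(83)=23338469, p(84)=26543660, p(85)=30167357, p(86)=34262962, p(87)=38887673, p(88)=44108109.
Final step: p(89) = p(88) + p(87) - p(84) - p(82) + p(77) + p(74) - p(67) - p(63) + p(54) + p(49) - p(38) - p(32) + p(19) + p(12)
= 44108109 + 38887673 - 26543660 - 20506255 + 10619863 + 7089500 - 2679689 - 1505499 + 386155 + 173525 - 26015 - 8349 + 490 + 77
= 49995925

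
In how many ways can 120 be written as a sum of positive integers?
1844349560

p(n) counts ways to write n as a sum of positive integers (order ignored).
Euler's pentagonal recurrence: p(k) = p(k-1) + p(k-2) - p(k-5) - p(k-7) + p(k-12) + p(k-15) - ... (offsets j(3j∓1)/2, signs ++--, p(0)=1, p(<0)=0).
DP table for k = 0..119: p(0)=1, p(1)=1, p(2)=2, p(3)=3, p(4)=5, p(5)=7, p(6)=11, p(7)=15, p(8)=22, p(9)=30, p(10)=42, p(11)=56, p(12)=77, p(13)=101, p(14)=135, p(15)=176, p(16)=231, p(17)=297, p(18)=385, p(19)=490, p(20)=627, p(21)=792, p(22)=1002, p(23)=1255, p(24)=1575, p(25)=1958, p(26)=2436, p(27)=3010, p(28)=3718, p(29)=4565, p(30)=5604, p(31)=6842, p(32)=8349, p(33)=10143, p(34)=12310, p(35)=14883, p(36)=17977, p(37)=21637, p(38)=26015, p(39)=31185, p(40)=37338, p(41)=44583, p(42)=53174, p(43)=63261, p(44)=75175, p(45)=89134, p(46)=105558, p(47)=124754, p(48)=147273, p(49)=173525, p(50)=204226, p(51)=239943, p(52)=281589, p(53)=329931, p(54)=386155, p(55)=451276, p(56)=526823, p(57)=614154, p(58)=715220, p(59)=831820, p(60)=966467, p(61)=1121505, p(62)=1300156, p(63)=1505499, p(64)=1741630, p(65)=2012558, p(66)=2323520, p(67)=2679689, p(68)=3087735, p(69)=3554345, p(70)=4087968, p(71)=4697205, p(72)=5392783, p(73)=6185689, p(74)=7089500, p(75)=8118264, p(76)=9289091, p(77)=10619863, p(78)=12132164, p(79)=13848650, p(80)=15796476, p(81)=18004327, p(82)=20506255, p(83)=23338469, p(84)=26543660, p(85)=30167357, p(86)=34262962, p(87)=38887673, p(88)=44108109, p(89)=49995925, p(90)=56634173, p(91)=64112359, p(92)=72533807, p(93)=82010177, p(94)=92669720, p(95)=104651419, p(96)=118114304, p(97)=133230930, p(98)=150198136, p(99)=169229875, p(100)=190569292, p(101)=214481126, p(102)=241265379, p(103)=271248950, p(104)=304801365, p(105)=342325709, p(106)=384276336, p(107)=431149389, p(108)=483502844, p(109)=541946240, p(110)=607163746, p(111)=679903203, p(112)=761002156, p(113)=851376628, p(114)=952050665, p(115)=1064144451, p(116)=1188908248, p(117)=1327710076, p(118)=1482074143, p(119)=1653668665.
Final step: p(120) = p(119) + p(118) - p(115) - p(113) + p(108) + p(105) - p(98) - p(94) + p(85) + p(80) - p(69) - p(63) + p(50) + p(43) - p(28) - p(20) + p(3)
= 1653668665 + 1482074143 - 1064144451 - 851376628 + 483502844 + 342325709 - 150198136 - 92669720 + 30167357 + 15796476 - 3554345 - 1505499 + 204226 + 63261 - 3718 - 627 + 3
= 1844349560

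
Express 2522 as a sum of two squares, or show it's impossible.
11² + 49² (a=11, b=49)

Factorization: 2522 = 2 × 13 × 97
By Fermat: n is sum of two squares iff every prime p ≡ 3 (mod 4) appears to even power.
All primes ≡ 3 (mod 4) appear to even power.
Search a = 0, 1, 2, … for 2522 - a² a perfect square: first hit at a = 11: 2522 - 121 = 2401 = 49².
2522 = 11² + 49² = 121 + 2401 ✓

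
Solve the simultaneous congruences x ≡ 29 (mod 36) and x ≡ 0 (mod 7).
245

Using Chinese Remainder Theorem:
M = 36 × 7 = 252
M1 = 7, M2 = 36
y1 = 7^(-1) mod 36 = 31
y2 = 36^(-1) mod 7 = 1
x = (29×7×31 + 0×36×1) mod 252 = 245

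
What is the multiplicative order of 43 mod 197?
98

197 is prime, so ord(43) divides φ(197) = 196.
Divisors of 196: 1, 2, 4, 7, 14, 28, 49, 98, 196.
Repeated squaring: 43^1 ≡ 43, 43^2 ≡ 76, 43^4 ≡ 63, 43^8 ≡ 29, 43^16 ≡ 53, 43^32 ≡ 51, 43^64 ≡ 40, 43^128 ≡ 24 (mod 197).
Test 43^d mod 197 for each divisor d in increasing order:
43^1 ≡ 43
43^2 ≡ 76
43^4 ≡ 63
43^7 = 43^4·43^2·43^1 ≡ 19
43^14 = 43^8·43^4·43^2 ≡ 164
43^28 = 43^16·43^8·43^4 ≡ 104
43^49 = 43^32·43^16·43^1 ≡ 196
43^98 = 43^64·43^32·43^2 ≡ 1  ← first divisor giving 1
The order is 98.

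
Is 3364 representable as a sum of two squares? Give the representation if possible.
0² + 58² (a=0, b=58)

Factorization: 3364 = 2^2 × 29^2
By Fermat: n is sum of two squares iff every prime p ≡ 3 (mod 4) appears to even power.
All primes ≡ 3 (mod 4) appear to even power.
Search a = 0, 1, 2, … for 3364 - a² a perfect square: first hit at a = 0: 3364 - 0 = 3364 = 58².
3364 = 0² + 58² = 0 + 3364 ✓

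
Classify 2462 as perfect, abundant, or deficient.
deficient

Proper divisors of 2462: sum = 1 + 2 + 1231 = 1234
Since 1234 < 2462, 2462 is deficient.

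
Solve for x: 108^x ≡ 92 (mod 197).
102

Baby-step giant-step with step n = ⌈√197⌉ = 15.
Baby steps 108^j mod 197 (j:value) for j=0..14: 0:1, 1:108, 2:41, 3:94, 4:105, 5:111, 6:168, 7:20, 8:190, 9:32, 10:107, 11:130, 12:53, 13:11, 14:6.
Giant-step multiplier: 108^(-15) ≡ 108^(196-15) = 108^181 ≡ 159 (mod 197).
Giant steps γ_i = 92·159^i mod 197: γ_0=92, γ_1=50, γ_2=70, γ_3=98, γ_4=19, γ_5=66, γ_6=53 (in table at j=12).
x = i·n + j = 6·15 + 12 = 102.
Check: 108^102 ≡ 92 (mod 197).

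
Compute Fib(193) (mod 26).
15

Matrix identity: Q^n = [[F_(n+1), F_n], [F_n, F_(n-1)]] with Q = [[1,1],[1,0]].
n = 193 = 11000001₂. Square-and-multiply, entries mod 26:
Q^1 = [[1,1],[1,0]]
Q^3 = (Q^1)²·Q = [[3,2],[2,1]]
Q^6 = (Q^3)² = [[13,8],[8,5]]
Q^12 = (Q^6)² = [[25,14],[14,11]]
Q^24 = (Q^12)² = [[15,10],[10,5]]
Q^48 = (Q^24)² = [[13,18],[18,21]]
Q^96 = (Q^48)² = [[25,14],[14,11]]
Q^193 = (Q^96)²·Q = [[25,15],[15,10]]
F_193 mod 26 = Q^193[0][1] = 15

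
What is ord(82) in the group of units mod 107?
106

107 is prime, so ord(82) divides φ(107) = 106.
Divisors of 106: 1, 2, 53, 106.
Repeated squaring: 82^1 ≡ 82, 82^2 ≡ 90, 82^4 ≡ 75, 82^8 ≡ 61, 82^16 ≡ 83, 82^32 ≡ 41, 82^64 ≡ 76 (mod 107).
Test 82^d mod 107 for each divisor d in increasing order:
82^1 ≡ 82
82^2 ≡ 90
82^53 = 82^32·82^16·82^4·82^1 ≡ 106
82^106 = 82^64·82^32·82^8·82^2 ≡ 1  ← first divisor giving 1
The order is 106.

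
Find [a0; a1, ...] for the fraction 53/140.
[0; 2, 1, 1, 1, 3, 1, 3]

Euclidean algorithm steps:
53 = 0 × 140 + 53
140 = 2 × 53 + 34
53 = 1 × 34 + 19
34 = 1 × 19 + 15
19 = 1 × 15 + 4
15 = 3 × 4 + 3
4 = 1 × 3 + 1
3 = 3 × 1 + 0
Continued fraction: [0; 2, 1, 1, 1, 3, 1, 3]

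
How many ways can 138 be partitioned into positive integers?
12292341831

p(n) counts ways to write n as a sum of positive integers (order ignored).
Euler's pentagonal recurrence: p(k) = p(k-1) + p(k-2) - p(k-5) - p(k-7) + p(k-12) + p(k-15) - ... (offsets j(3j∓1)/2, signs ++--, p(0)=1, p(<0)=0).
DP table for k = 0..137: p(0)=1, p(1)=1, p(2)=2, p(3)=3, p(4)=5, p(5)=7, p(6)=11, p(7)=15, p(8)=22, p(9)=30, p(10)=42, p(11)=56, p(12)=77, p(13)=101, p(14)=135, p(15)=176, p(16)=231, p(17)=297, p(18)=385, p(19)=490, p(20)=627, p(21)=792, p(22)=1002, p(23)=1255, p(24)=1575, p(25)=1958, p(26)=2436, p(27)=3010, p(28)=3718, p(29)=4565, p(30)=5604, p(31)=6842, p(32)=8349, p(33)=10143, p(34)=12310, p(35)=14883, p(36)=17977, p(37)=21637, p(38)=26015, p(39)=31185, p(40)=37338, p(41)=44583, p(42)=53174, p(43)=63261, p(44)=75175, p(45)=89134, p(46)=105558, p(47)=124754, p(48)=147273, p(49)=173525, p(50)=204226, p(51)=239943, p(52)=281589, p(53)=329931, p(54)=386155, p(55)=451276, p(56)=526823, p(57)=614154, p(58)=715220, p(59)=831820, p(60)=966467, p(61)=1121505, p(62)=1300156, p(63)=1505499, p(64)=1741630, p(65)=2012558, p(66)=2323520, p(67)=2679689, p(68)=3087735, p(69)=3554345, p(70)=4087968, p(71)=4697205, p(72)=5392783, p(73)=6185689, p(74)=7089500, p(75)=8118264, p(76)=9289091, p(77)=10619863, p(78)=12132164, p(79)=13848650, p(80)=15796476, p(81)=18004327, p(82)=20506255, p(83)=23338469, p(84)=26543660, p(85)=30167357, p(86)=34262962, p(87)=38887673, p(88)=44108109, p(89)=49995925, p(90)=56634173, p(91)=64112359, p(92)=72533807, p(93)=82010177, p(94)=92669720, p(95)=104651419, p(96)=118114304, p(97)=133230930, p(98)=150198136, p(99)=169229875, p(100)=190569292, p(101)=214481126, p(102)=241265379, p(103)=271248950, p(104)=304801365, p(105)=342325709, p(106)=384276336, p(107)=431149389, p(108)=483502844, p(109)=541946240, p(110)=607163746, p(111)=679903203, p(112)=761002156, p(113)=851376628, p(114)=952050665, p(115)=1064144451, p(116)=1188908248, p(117)=1327710076, p(118)=1482074143, p(119)=1653668665, p(120)=1844349560, p(121)=2056148051, p(122)=2291320912, p(123)=2552338241, p(124)=2841940500, p(125)=3163127352, p(126)=3519222692, p(127)=3913864295, p(128)=4351078600, p(129)=4835271870, p(130)=5371315400, p(131)=5964539504, p(132)=6620830889, p(133)=7346629512, p(134)=8149040695, p(135)=9035836076, p(136)=10015581680, p(137)=11097645016.
Final step: p(138) = p(137) + p(136) - p(133) - p(131) + p(126) + p(123) - p(116) - p(112) + p(103) + p(98) - p(87) - p(81) + p(68) + p(61) - p(46) - p(38) + p(21) + p(12)
= 11097645016 + 10015581680 - 7346629512 - 5964539504 + 3519222692 + 2552338241 - 1188908248 - 761002156 + 271248950 + 150198136 - 38887673 - 18004327 + 3087735 + 1121505 - 105558 - 26015 + 792 + 77
= 12292341831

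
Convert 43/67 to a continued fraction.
[0; 1, 1, 1, 3, 1, 4]

Euclidean algorithm steps:
43 = 0 × 67 + 43
67 = 1 × 43 + 24
43 = 1 × 24 + 19
24 = 1 × 19 + 5
19 = 3 × 5 + 4
5 = 1 × 4 + 1
4 = 4 × 1 + 0
Continued fraction: [0; 1, 1, 1, 3, 1, 4]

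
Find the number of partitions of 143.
20390982757

p(n) counts ways to write n as a sum of positive integers (order ignored).
Euler's pentagonal recurrence: p(k) = p(k-1) + p(k-2) - p(k-5) - p(k-7) + p(k-12) + p(k-15) - ... (offsets j(3j∓1)/2, signs ++--, p(0)=1, p(<0)=0).
DP table for k = 0..142: p(0)=1, p(1)=1, p(2)=2, p(3)=3, p(4)=5, p(5)=7, p(6)=11, p(7)=15, p(8)=22, p(9)=30, p(10)=42, p(11)=56, p(12)=77, p(13)=101, p(14)=135, p(15)=176, p(16)=231, p(17)=297, p(18)=385, p(19)=490, p(20)=627, p(21)=792, p(22)=1002, p(23)=1255, p(24)=1575, p(25)=1958, p(26)=2436, p(27)=3010, p(28)=3718, p(29)=4565, p(30)=5604, p(31)=6842, p(32)=8349, p(33)=10143, p(34)=12310, p(35)=14883, p(36)=17977, p(37)=21637, p(38)=26015, p(39)=31185, p(40)=37338, p(41)=44583, p(42)=53174, p(43)=63261, p(44)=75175, p(45)=89134, p(46)=105558, p(47)=124754, p(48)=147273, p(49)=173525, p(50)=204226, p(51)=239943, p(52)=281589, p(53)=329931, p(54)=386155, p(55)=451276, p(56)=526823, p(57)=614154, p(58)=715220, p(59)=831820, p(60)=966467, p(61)=1121505, p(62)=1300156, p(63)=1505499, p(64)=1741630, p(65)=2012558, p(66)=2323520, p(67)=2679689, p(68)=3087735, p(69)=3554345, p(70)=4087968, p(71)=4697205, p(72)=5392783, p(73)=6185689, p(74)=7089500, p(75)=8118264, p(76)=9289091, p(77)=10619863, p(78)=12132164, p(79)=13848650, p(80)=15796476, p(81)=18004327, p(82)=20506255, p(83)=23338469, p(84)=26543660, p(85)=30167357, p(86)=34262962, p(87)=38887673, p(88)=44108109, p(89)=49995925, p(90)=56634173, p(91)=64112359, p(92)=72533807, p(93)=82010177, p(94)=92669720, p(95)=104651419, p(96)=118114304, p(97)=133230930, p(98)=150198136, p(99)=169229875, p(100)=190569292, p(101)=214481126, p(102)=241265379, p(103)=271248950, p(104)=304801365, p(105)=342325709, p(106)=384276336, p(107)=431149389, p(108)=483502844, p(109)=541946240, p(110)=607163746, p(111)=679903203, p(112)=761002156, p(113)=851376628, p(114)=952050665, p(115)=1064144451, p(116)=1188908248, p(117)=1327710076, p(118)=1482074143, p(119)=1653668665, p(120)=1844349560, p(121)=2056148051, p(122)=2291320912, p(123)=2552338241, p(124)=2841940500, p(125)=3163127352, p(126)=3519222692, p(127)=3913864295, p(128)=4351078600, p(129)=4835271870, p(130)=5371315400, p(131)=5964539504, p(132)=6620830889, p(133)=7346629512, p(134)=8149040695, p(135)=9035836076, p(136)=10015581680, p(137)=11097645016, p(138)=12292341831, p(139)=13610949895, p(140)=15065878135, p(141)=16670689208, p(142)=18440293320.
Final step: p(143) = p(142) + p(141) - p(138) - p(136) + p(131) + p(128) - p(121) - p(117) + p(108) + p(103) - p(92) - p(86) + p(73) + p(66) - p(51) - p(43) + p(26) + p(17)
= 18440293320 + 16670689208 - 12292341831 - 10015581680 + 5964539504 + 4351078600 - 2056148051 - 1327710076 + 483502844 + 271248950 - 72533807 - 34262962 + 6185689 + 2323520 - 239943 - 63261 + 2436 + 297
= 20390982757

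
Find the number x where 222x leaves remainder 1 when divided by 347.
161

gcd(222, 347) = 1, so the inverse exists.
Extended Euclidean algorithm on (347, 222):
347 = 1 × 222 + 125  ⟹  125 = (1)·347 + (-1)·222
222 = 1 × 125 + 97  ⟹  97 = (-1)·347 + (2)·222
125 = 1 × 97 + 28  ⟹  28 = (2)·347 + (-3)·222
97 = 3 × 28 + 13  ⟹  13 = (-7)·347 + (11)·222
28 = 2 × 13 + 2  ⟹  2 = (16)·347 + (-25)·222
13 = 6 × 2 + 1  ⟹  1 = (-103)·347 + (161)·222
So (161)·222 ≡ 1 (mod 347), i.e. 222^(-1) ≡ 161 (mod 347).
Check: 222 × 161 = 35742 ≡ 1 (mod 347)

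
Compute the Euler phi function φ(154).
60

154 = 2 × 7 × 11
φ(n) = n × ∏(1 - 1/p) for each prime p dividing n
φ(154) = 154 × (1 - 1/2) × (1 - 1/7) × (1 - 1/11) = 60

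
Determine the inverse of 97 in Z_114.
67

gcd(97, 114) = 1, so the inverse exists.
Extended Euclidean algorithm on (114, 97):
114 = 1 × 97 + 17  ⟹  17 = (1)·114 + (-1)·97
97 = 5 × 17 + 12  ⟹  12 = (-5)·114 + (6)·97
17 = 1 × 12 + 5  ⟹  5 = (6)·114 + (-7)·97
12 = 2 × 5 + 2  ⟹  2 = (-17)·114 + (20)·97
5 = 2 × 2 + 1  ⟹  1 = (40)·114 + (-47)·97
So (-47)·97 ≡ 1 (mod 114), i.e. 97^(-1) ≡ -47 ≡ 67 (mod 114).
Check: 97 × 67 = 6499 ≡ 1 (mod 114)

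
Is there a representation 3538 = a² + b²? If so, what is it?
17² + 57² (a=17, b=57)

Factorization: 3538 = 2 × 29 × 61
By Fermat: n is sum of two squares iff every prime p ≡ 3 (mod 4) appears to even power.
All primes ≡ 3 (mod 4) appear to even power.
Search a = 0, 1, 2, … for 3538 - a² a perfect square: first hit at a = 17: 3538 - 289 = 3249 = 57².
3538 = 17² + 57² = 289 + 3249 ✓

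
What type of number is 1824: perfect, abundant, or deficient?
abundant

Proper divisors of 1824: sum = 1 + 2 + 3 + 4 + 6 + 8 + 12 + 16 + ... + 304 + 456 + 608 + 912 (23 divisors) = 3216
Since 3216 > 1824, 1824 is abundant.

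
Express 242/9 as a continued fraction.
[26; 1, 8]

Euclidean algorithm steps:
242 = 26 × 9 + 8
9 = 1 × 8 + 1
8 = 8 × 1 + 0
Continued fraction: [26; 1, 8]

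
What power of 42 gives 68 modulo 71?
57

Baby-step giant-step with step n = ⌈√71⌉ = 9.
Baby steps 42^j mod 71 (j:value) for j=0..8: 0:1, 1:42, 2:60, 3:35, 4:50, 5:41, 6:18, 7:46, 8:15.
Giant-step multiplier: 42^(-9) ≡ 42^(70-9) = 42^61 ≡ 63 (mod 71).
Giant steps γ_i = 68·63^i mod 71: γ_0=68, γ_1=24, γ_2=21, γ_3=45, γ_4=66, γ_5=40, γ_6=35 (in table at j=3).
x = i·n + j = 6·9 + 3 = 57.
Check: 42^57 ≡ 68 (mod 71).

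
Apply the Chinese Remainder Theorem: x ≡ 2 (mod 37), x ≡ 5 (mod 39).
668

Using Chinese Remainder Theorem:
M = 37 × 39 = 1443
M1 = 39, M2 = 37
y1 = 39^(-1) mod 37 = 19
y2 = 37^(-1) mod 39 = 19
x = (2×39×19 + 5×37×19) mod 1443 = 668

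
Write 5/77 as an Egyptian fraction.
1/16 + 1/411 + 1/506352

Greedy algorithm:
5/77: ceiling(77/5) = 16, use 1/16
3/1232: ceiling(1232/3) = 411, use 1/411
1/506352: ceiling(506352/1) = 506352, use 1/506352
Result: 5/77 = 1/16 + 1/411 + 1/506352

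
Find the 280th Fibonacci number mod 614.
373

Matrix identity: Q^n = [[F_(n+1), F_n], [F_n, F_(n-1)]] with Q = [[1,1],[1,0]].
n = 280 = 100011000₂. Square-and-multiply, entries mod 614:
Q^1 = [[1,1],[1,0]]
Q^2 = (Q^1)² = [[2,1],[1,1]]
Q^4 = (Q^2)² = [[5,3],[3,2]]
Q^8 = (Q^4)² = [[34,21],[21,13]]
Q^17 = (Q^8)²·Q = [[128,369],[369,373]]
Q^35 = (Q^17)²·Q = [[328,273],[273,55]]
Q^70 = (Q^35)² = [[369,179],[179,190]]
Q^140 = (Q^70)² = [[580,593],[593,601]]
Q^280 = (Q^140)² = [[369,373],[373,610]]
F_280 mod 614 = Q^280[0][1] = 373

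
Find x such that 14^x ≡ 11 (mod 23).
13

Baby-step giant-step with step n = ⌈√23⌉ = 5.
Baby steps 14^j mod 23 (j:value) for j=0..4: 0:1, 1:14, 2:12, 3:7, 4:6.
Giant-step multiplier: 14^(-5) ≡ 14^(22-5) = 14^17 ≡ 20 (mod 23).
Giant steps γ_i = 11·20^i mod 23: γ_0=11, γ_1=13, γ_2=7 (in table at j=3).
x = i·n + j = 2·5 + 3 = 13.
Check: 14^13 ≡ 11 (mod 23).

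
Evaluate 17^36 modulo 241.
216

Repeated squaring. Binary of 36 = 100100.
17^1 ≡ 17 (mod 241); 17^2 ≡ 48 (mod 241); 17^4 ≡ 135 (mod 241); 17^8 ≡ 150 (mod 241); 17^16 ≡ 87 (mod 241); 17^32 ≡ 98 (mod 241)
17^36 = 17^4 × 17^32 ≡ 216 (mod 241)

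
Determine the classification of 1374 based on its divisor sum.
abundant

Proper divisors of 1374: sum = 1 + 2 + 3 + 6 + 229 + 458 + 687 = 1386
Since 1386 > 1374, 1374 is abundant.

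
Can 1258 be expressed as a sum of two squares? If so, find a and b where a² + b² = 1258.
13² + 33² (a=13, b=33)

Factorization: 1258 = 2 × 17 × 37
By Fermat: n is sum of two squares iff every prime p ≡ 3 (mod 4) appears to even power.
All primes ≡ 3 (mod 4) appear to even power.
Search a = 0, 1, 2, … for 1258 - a² a perfect square: first hit at a = 13: 1258 - 169 = 1089 = 33².
1258 = 13² + 33² = 169 + 1089 ✓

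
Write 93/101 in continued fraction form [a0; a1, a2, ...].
[0; 1, 11, 1, 1, 1, 2]

Euclidean algorithm steps:
93 = 0 × 101 + 93
101 = 1 × 93 + 8
93 = 11 × 8 + 5
8 = 1 × 5 + 3
5 = 1 × 3 + 2
3 = 1 × 2 + 1
2 = 2 × 1 + 0
Continued fraction: [0; 1, 11, 1, 1, 1, 2]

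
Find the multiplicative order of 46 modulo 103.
3

103 is prime, so ord(46) divides φ(103) = 102.
Divisors of 102: 1, 2, 3, 6, 17, 34, 51, 102.
Repeated squaring: 46^1 ≡ 46, 46^2 ≡ 56, 46^4 ≡ 46, 46^8 ≡ 56, 46^16 ≡ 46, 46^32 ≡ 56, 46^64 ≡ 46 (mod 103).
Test 46^d mod 103 for each divisor d in increasing order:
46^1 ≡ 46
46^2 ≡ 56
46^3 = 46^2·46^1 ≡ 1  ← first divisor giving 1
The order is 3.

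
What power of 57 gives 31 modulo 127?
88

Baby-step giant-step with step n = ⌈√127⌉ = 12.
Baby steps 57^j mod 127 (j:value) for j=0..11: 0:1, 1:57, 2:74, 3:27, 4:15, 5:93, 6:94, 7:24, 8:98, 9:125, 10:13, 11:106.
Giant-step multiplier: 57^(-12) ≡ 57^(126-12) = 57^114 ≡ 87 (mod 127).
Giant steps γ_i = 31·87^i mod 127: γ_0=31, γ_1=30, γ_2=70, γ_3=121, γ_4=113, γ_5=52, γ_6=79, γ_7=15 (in table at j=4).
x = i·n + j = 7·12 + 4 = 88.
Check: 57^88 ≡ 31 (mod 127).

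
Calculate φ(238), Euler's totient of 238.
96

238 = 2 × 7 × 17
φ(n) = n × ∏(1 - 1/p) for each prime p dividing n
φ(238) = 238 × (1 - 1/2) × (1 - 1/7) × (1 - 1/17) = 96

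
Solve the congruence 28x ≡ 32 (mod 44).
x ≡ 9 (mod 11)

gcd(28, 44) = 4, which divides 32, so solutions exist.
Divide through by 4: 7x ≡ 8 (mod 11).
Find 7^(-1) mod 11 by the extended Euclidean algorithm:
11 = 1 × 7 + 4  ⟹  4 = (1)·11 + (-1)·7
7 = 1 × 4 + 3  ⟹  3 = (-1)·11 + (2)·7
4 = 1 × 3 + 1  ⟹  1 = (2)·11 + (-3)·7
So (-3)·7 ≡ 1 (mod 11), i.e. 7^(-1) ≡ -3 ≡ 8 (mod 11).
x ≡ 8 × 8 = 64 ≡ 9 (mod 11).
Check: 28 × 9 = 252 ≡ 32 (mod 44).
x ≡ 9 (mod 11), giving 4 solutions mod 44.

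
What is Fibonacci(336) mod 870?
522

Matrix identity: Q^n = [[F_(n+1), F_n], [F_n, F_(n-1)]] with Q = [[1,1],[1,0]].
n = 336 = 101010000₂. Square-and-multiply, entries mod 870:
Q^1 = [[1,1],[1,0]]
Q^2 = (Q^1)² = [[2,1],[1,1]]
Q^5 = (Q^2)²·Q = [[8,5],[5,3]]
Q^10 = (Q^5)² = [[89,55],[55,34]]
Q^21 = (Q^10)²·Q = [[311,506],[506,675]]
Q^42 = (Q^21)² = [[407,406],[406,1]]
Q^84 = (Q^42)² = [[755,348],[348,407]]
Q^168 = (Q^84)² = [[349,696],[696,523]]
Q^336 = (Q^168)² = [[697,522],[522,175]]
F_336 mod 870 = Q^336[0][1] = 522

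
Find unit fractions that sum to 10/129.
1/13 + 1/1677

Greedy algorithm:
10/129: ceiling(129/10) = 13, use 1/13
1/1677: ceiling(1677/1) = 1677, use 1/1677
Result: 10/129 = 1/13 + 1/1677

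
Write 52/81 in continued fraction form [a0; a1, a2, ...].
[0; 1, 1, 1, 3, 1, 5]

Euclidean algorithm steps:
52 = 0 × 81 + 52
81 = 1 × 52 + 29
52 = 1 × 29 + 23
29 = 1 × 23 + 6
23 = 3 × 6 + 5
6 = 1 × 5 + 1
5 = 5 × 1 + 0
Continued fraction: [0; 1, 1, 1, 3, 1, 5]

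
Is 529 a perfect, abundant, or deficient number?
deficient

Proper divisors of 529: sum = 1 + 23 = 24
Since 24 < 529, 529 is deficient.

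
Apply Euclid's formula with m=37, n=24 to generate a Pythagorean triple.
(793, 1776, 1945)

Euclid's formula: a = m² - n², b = 2mn, c = m² + n²
m = 37, n = 24
a = 37² - 24² = 1369 - 576 = 793
b = 2 × 37 × 24 = 1776
c = 37² + 24² = 1369 + 576 = 1945
Verification: 793² + 1776² = 628849 + 3154176 = 3783025 = 1945² ✓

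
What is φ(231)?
120

231 = 3 × 7 × 11
φ(n) = n × ∏(1 - 1/p) for each prime p dividing n
φ(231) = 231 × (1 - 1/3) × (1 - 1/7) × (1 - 1/11) = 120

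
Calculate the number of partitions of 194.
2366022741845

p(n) counts ways to write n as a sum of positive integers (order ignored).
Euler's pentagonal recurrence: p(k) = p(k-1) + p(k-2) - p(k-5) - p(k-7) + p(k-12) + p(k-15) - ... (offsets j(3j∓1)/2, signs ++--, p(0)=1, p(<0)=0).
DP table for k = 0..193: p(0)=1, p(1)=1, p(2)=2, p(3)=3, p(4)=5, p(5)=7, p(6)=11, p(7)=15, p(8)=22, p(9)=30, p(10)=42, p(11)=56, p(12)=77, p(13)=101, p(14)=135, p(15)=176, p(16)=231, p(17)=297, p(18)=385, p(19)=490, p(20)=627, p(21)=792, p(22)=1002, p(23)=1255, p(24)=1575, p(25)=1958, p(26)=2436, p(27)=3010, p(28)=3718, p(29)=4565, p(30)=5604, p(31)=6842, p(32)=8349, p(33)=10143, p(34)=12310, p(35)=14883, p(36)=17977, p(37)=21637, p(38)=26015, p(39)=31185, p(40)=37338, p(41)=44583, p(42)=53174, p(43)=63261, p(44)=75175, p(45)=89134, p(46)=105558, p(47)=124754, p(48)=147273, p(49)=173525, p(50)=204226, p(51)=239943, p(52)=281589, p(53)=329931, p(54)=386155, p(55)=451276, p(56)=526823, p(57)=614154, p(58)=715220, p(59)=831820, p(60)=966467, p(61)=1121505, p(62)=1300156, p(63)=1505499, p(64)=1741630, p(65)=2012558, p(66)=2323520, p(67)=2679689, p(68)=3087735, p(69)=3554345, p(70)=4087968, p(71)=4697205, p(72)=5392783, p(73)=6185689, p(74)=7089500, p(75)=8118264, p(76)=9289091, p(77)=10619863, p(78)=12132164, p(79)=13848650, p(80)=15796476, p(81)=18004327, p(82)=20506255, p(83)=23338469, p(84)=26543660, p(85)=30167357, p(86)=34262962, p(87)=38887673, p(88)=44108109, p(89)=49995925, p(90)=56634173, p(91)=64112359, p(92)=72533807, p(93)=82010177, p(94)=92669720, p(95)=104651419, p(96)=118114304, p(97)=133230930, p(98)=150198136, p(99)=169229875, p(100)=190569292, p(101)=214481126, p(102)=241265379, p(103)=271248950, p(104)=304801365, p(105)=342325709, p(106)=384276336, p(107)=431149389, p(108)=483502844, p(109)=541946240, p(110)=607163746, p(111)=679903203, p(112)=761002156, p(113)=851376628, p(114)=952050665, p(115)=1064144451, p(116)=1188908248, p(117)=1327710076, p(118)=1482074143, p(119)=1653668665, p(120)=1844349560, p(121)=2056148051, p(122)=2291320912, p(123)=2552338241, p(124)=2841940500, p(125)=3163127352, p(126)=3519222692, p(127)=3913864295, p(128)=4351078600, p(129)=4835271870, p(130)=5371315400, p(131)=5964539504, p(132)=6620830889, p(133)=7346629512, p(134)=8149040695, p(135)=9035836076, p(136)=10015581680, p(137)=11097645016, p(138)=12292341831, p(139)=13610949895, p(140)=15065878135, p(141)=16670689208, p(142)=18440293320, p(143)=20390982757, p(144)=22540654445, p(145)=24908858009, p(146)=27517052599, p(147)=30388671978, p(148)=33549419497, p(149)=37027355200, p(150)=40853235313, p(151)=45060624582, p(152)=49686288421, p(153)=54770336324, p(154)=60356673280, p(155)=66493182097, p(156)=73232243759, p(157)=80630964769, p(158)=88751778802, p(159)=97662728555, p(160)=107438159466, p(161)=118159068427, p(162)=129913904637, p(163)=142798995930, p(164)=156919475295, p(165)=172389800255, p(166)=189334822579, p(167)=207890420102, p(168)=228204732751, p(169)=250438925115, p(170)=274768617130, p(171)=301384802048, p(172)=330495499613, p(173)=362326859895, p(174)=397125074750, p(175)=435157697830, p(176)=476715857290, p(177)=522115831195, p(178)=571701605655, p(179)=625846753120, p(180)=684957390936, p(181)=749474411781, p(182)=819876908323, p(183)=896684817527, p(184)=980462880430, p(185)=1071823774337, p(186)=1171432692373, p(187)=1280011042268, p(188)=1398341745571, p(189)=1527273599625, p(190)=1667727404093, p(191)=1820701100652, p(192)=1987276856363, p(193)=2168627105469.
Final step: p(194) = p(193) + p(192) - p(189) - p(187) + p(182) + p(179) - p(172) - p(168) + p(159) + p(154) - p(143) - p(137) + p(124) + p(117) - p(102) - p(94) + p(77) + p(68) - p(49) - p(39) + p(18) + p(7)
= 2168627105469 + 1987276856363 - 1527273599625 - 1280011042268 + 819876908323 + 625846753120 - 330495499613 - 228204732751 + 97662728555 + 60356673280 - 20390982757 - 11097645016 + 2841940500 + 1327710076 - 241265379 - 92669720 + 10619863 + 3087735 - 173525 - 31185 + 385 + 15
= 2366022741845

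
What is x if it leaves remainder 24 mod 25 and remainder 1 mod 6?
49

Using Chinese Remainder Theorem:
M = 25 × 6 = 150
M1 = 6, M2 = 25
y1 = 6^(-1) mod 25 = 21
y2 = 25^(-1) mod 6 = 1
x = (24×6×21 + 1×25×1) mod 150 = 49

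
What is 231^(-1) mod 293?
241

gcd(231, 293) = 1, so the inverse exists.
Extended Euclidean algorithm on (293, 231):
293 = 1 × 231 + 62  ⟹  62 = (1)·293 + (-1)·231
231 = 3 × 62 + 45  ⟹  45 = (-3)·293 + (4)·231
62 = 1 × 45 + 17  ⟹  17 = (4)·293 + (-5)·231
45 = 2 × 17 + 11  ⟹  11 = (-11)·293 + (14)·231
17 = 1 × 11 + 6  ⟹  6 = (15)·293 + (-19)·231
11 = 1 × 6 + 5  ⟹  5 = (-26)·293 + (33)·231
6 = 1 × 5 + 1  ⟹  1 = (41)·293 + (-52)·231
So (-52)·231 ≡ 1 (mod 293), i.e. 231^(-1) ≡ -52 ≡ 241 (mod 293).
Check: 231 × 241 = 55671 ≡ 1 (mod 293)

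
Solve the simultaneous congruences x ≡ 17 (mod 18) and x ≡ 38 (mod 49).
773

Using Chinese Remainder Theorem:
M = 18 × 49 = 882
M1 = 49, M2 = 18
y1 = 49^(-1) mod 18 = 7
y2 = 18^(-1) mod 49 = 30
x = (17×49×7 + 38×18×30) mod 882 = 773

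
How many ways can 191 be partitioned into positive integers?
1820701100652

p(n) counts ways to write n as a sum of positive integers (order ignored).
Euler's pentagonal recurrence: p(k) = p(k-1) + p(k-2) - p(k-5) - p(k-7) + p(k-12) + p(k-15) - ... (offsets j(3j∓1)/2, signs ++--, p(0)=1, p(<0)=0).
DP table for k = 0..190: p(0)=1, p(1)=1, p(2)=2, p(3)=3, p(4)=5, p(5)=7, p(6)=11, p(7)=15, p(8)=22, p(9)=30, p(10)=42, p(11)=56, p(12)=77, p(13)=101, p(14)=135, p(15)=176, p(16)=231, p(17)=297, p(18)=385, p(19)=490, p(20)=627, p(21)=792, p(22)=1002, p(23)=1255, p(24)=1575, p(25)=1958, p(26)=2436, p(27)=3010, p(28)=3718, p(29)=4565, p(30)=5604, p(31)=6842, p(32)=8349, p(33)=10143, p(34)=12310, p(35)=14883, p(36)=17977, p(37)=21637, p(38)=26015, p(39)=31185, p(40)=37338, p(41)=44583, p(42)=53174, p(43)=63261, p(44)=75175, p(45)=89134, p(46)=105558, p(47)=124754, p(48)=147273, p(49)=173525, p(50)=204226, p(51)=239943, p(52)=281589, p(53)=329931, p(54)=386155, p(55)=451276, p(56)=526823, p(57)=614154, p(58)=715220, p(59)=831820, p(60)=966467, p(61)=1121505, p(62)=1300156, p(63)=1505499, p(64)=1741630, p(65)=2012558, p(66)=2323520, p(67)=2679689, p(68)=3087735, p(69)=3554345, p(70)=4087968, p(71)=4697205, p(72)=5392783, p(73)=6185689, p(74)=7089500, p(75)=8118264, p(76)=9289091, p(77)=10619863, p(78)=12132164, p(79)=13848650, p(80)=15796476, p(81)=18004327, p(82)=20506255, p(83)=23338469, p(84)=26543660, p(85)=30167357, p(86)=34262962, p(87)=38887673, p(88)=44108109, p(89)=49995925, p(90)=56634173, p(91)=64112359, p(92)=72533807, p(93)=82010177, p(94)=92669720, p(95)=104651419, p(96)=118114304, p(97)=133230930, p(98)=150198136, p(99)=169229875, p(100)=190569292, p(101)=214481126, p(102)=241265379, p(103)=271248950, p(104)=304801365, p(105)=342325709, p(106)=384276336, p(107)=431149389, p(108)=483502844, p(109)=541946240, p(110)=607163746, p(111)=679903203, p(112)=761002156, p(113)=851376628, p(114)=952050665, p(115)=1064144451, p(116)=1188908248, p(117)=1327710076, p(118)=1482074143, p(119)=1653668665, p(120)=1844349560, p(121)=2056148051, p(122)=2291320912, p(123)=2552338241, p(124)=2841940500, p(125)=3163127352, p(126)=3519222692, p(127)=3913864295, p(128)=4351078600, p(129)=4835271870, p(130)=5371315400, p(131)=5964539504, p(132)=6620830889, p(133)=7346629512, p(134)=8149040695, p(135)=9035836076, p(136)=10015581680, p(137)=11097645016, p(138)=12292341831, p(139)=13610949895, p(140)=15065878135, p(141)=16670689208, p(142)=18440293320, p(143)=20390982757, p(144)=22540654445, p(145)=24908858009, p(146)=27517052599, p(147)=30388671978, p(148)=33549419497, p(149)=37027355200, p(150)=40853235313, p(151)=45060624582, p(152)=49686288421, p(153)=54770336324, p(154)=60356673280, p(155)=66493182097, p(156)=73232243759, p(157)=80630964769, p(158)=88751778802, p(159)=97662728555, p(160)=107438159466, p(161)=118159068427, p(162)=129913904637, p(163)=142798995930, p(164)=156919475295, p(165)=172389800255, p(166)=189334822579, p(167)=207890420102, p(168)=228204732751, p(169)=250438925115, p(170)=274768617130, p(171)=301384802048, p(172)=330495499613, p(173)=362326859895, p(174)=397125074750, p(175)=435157697830, p(176)=476715857290, p(177)=522115831195, p(178)=571701605655, p(179)=625846753120, p(180)=684957390936, p(181)=749474411781, p(182)=819876908323, p(183)=896684817527, p(184)=980462880430, p(185)=1071823774337, p(186)=1171432692373, p(187)=1280011042268, p(188)=1398341745571, p(189)=1527273599625, p(190)=1667727404093.
Final step: p(191) = p(190) + p(189) - p(186) - p(184) + p(179) + p(176) - p(169) - p(165) + p(156) + p(151) - p(140) - p(134) + p(121) + p(114) - p(99) - p(91) + p(74) + p(65) - p(46) - p(36) + p(15) + p(4)
= 1667727404093 + 1527273599625 - 1171432692373 - 980462880430 + 625846753120 + 476715857290 - 250438925115 - 172389800255 + 73232243759 + 45060624582 - 15065878135 - 8149040695 + 2056148051 + 952050665 - 169229875 - 64112359 + 7089500 + 2012558 - 105558 - 17977 + 176 + 5
= 1820701100652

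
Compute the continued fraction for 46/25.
[1; 1, 5, 4]

Euclidean algorithm steps:
46 = 1 × 25 + 21
25 = 1 × 21 + 4
21 = 5 × 4 + 1
4 = 4 × 1 + 0
Continued fraction: [1; 1, 5, 4]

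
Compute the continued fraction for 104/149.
[0; 1, 2, 3, 4, 1, 2]

Euclidean algorithm steps:
104 = 0 × 149 + 104
149 = 1 × 104 + 45
104 = 2 × 45 + 14
45 = 3 × 14 + 3
14 = 4 × 3 + 2
3 = 1 × 2 + 1
2 = 2 × 1 + 0
Continued fraction: [0; 1, 2, 3, 4, 1, 2]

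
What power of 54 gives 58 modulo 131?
26

Baby-step giant-step with step n = ⌈√131⌉ = 12.
Baby steps 54^j mod 131 (j:value) for j=0..11: 0:1, 1:54, 2:34, 3:2, 4:108, 5:68, 6:4, 7:85, 8:5, 9:8, 10:39, 11:10.
Giant-step multiplier: 54^(-12) ≡ 54^(130-12) = 54^118 ≡ 41 (mod 131).
Giant steps γ_i = 58·41^i mod 131: γ_0=58, γ_1=20, γ_2=34 (in table at j=2).
x = i·n + j = 2·12 + 2 = 26.
Check: 54^26 ≡ 58 (mod 131).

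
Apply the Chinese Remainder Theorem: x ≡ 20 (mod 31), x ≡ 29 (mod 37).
547

Using Chinese Remainder Theorem:
M = 31 × 37 = 1147
M1 = 37, M2 = 31
y1 = 37^(-1) mod 31 = 26
y2 = 31^(-1) mod 37 = 6
x = (20×37×26 + 29×31×6) mod 1147 = 547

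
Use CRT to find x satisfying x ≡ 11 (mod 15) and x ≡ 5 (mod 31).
191

Using Chinese Remainder Theorem:
M = 15 × 31 = 465
M1 = 31, M2 = 15
y1 = 31^(-1) mod 15 = 1
y2 = 15^(-1) mod 31 = 29
x = (11×31×1 + 5×15×29) mod 465 = 191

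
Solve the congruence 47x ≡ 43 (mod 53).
x ≡ 37 (mod 53)

gcd(47, 53) = 1, which divides 43, so solutions exist.
Find 47^(-1) mod 53 by the extended Euclidean algorithm:
53 = 1 × 47 + 6  ⟹  6 = (1)·53 + (-1)·47
47 = 7 × 6 + 5  ⟹  5 = (-7)·53 + (8)·47
6 = 1 × 5 + 1  ⟹  1 = (8)·53 + (-9)·47
So (-9)·47 ≡ 1 (mod 53), i.e. 47^(-1) ≡ -9 ≡ 44 (mod 53).
x ≡ 44 × 43 = 1892 ≡ 37 (mod 53).
Check: 47 × 37 = 1739 ≡ 43 (mod 53).
Unique solution: x ≡ 37 (mod 53)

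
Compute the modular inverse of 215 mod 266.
73

gcd(215, 266) = 1, so the inverse exists.
Extended Euclidean algorithm on (266, 215):
266 = 1 × 215 + 51  ⟹  51 = (1)·266 + (-1)·215
215 = 4 × 51 + 11  ⟹  11 = (-4)·266 + (5)·215
51 = 4 × 11 + 7  ⟹  7 = (17)·266 + (-21)·215
11 = 1 × 7 + 4  ⟹  4 = (-21)·266 + (26)·215
7 = 1 × 4 + 3  ⟹  3 = (38)·266 + (-47)·215
4 = 1 × 3 + 1  ⟹  1 = (-59)·266 + (73)·215
So (73)·215 ≡ 1 (mod 266), i.e. 215^(-1) ≡ 73 (mod 266).
Check: 215 × 73 = 15695 ≡ 1 (mod 266)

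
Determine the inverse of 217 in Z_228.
145

gcd(217, 228) = 1, so the inverse exists.
Extended Euclidean algorithm on (228, 217):
228 = 1 × 217 + 11  ⟹  11 = (1)·228 + (-1)·217
217 = 19 × 11 + 8  ⟹  8 = (-19)·228 + (20)·217
11 = 1 × 8 + 3  ⟹  3 = (20)·228 + (-21)·217
8 = 2 × 3 + 2  ⟹  2 = (-59)·228 + (62)·217
3 = 1 × 2 + 1  ⟹  1 = (79)·228 + (-83)·217
So (-83)·217 ≡ 1 (mod 228), i.e. 217^(-1) ≡ -83 ≡ 145 (mod 228).
Check: 217 × 145 = 31465 ≡ 1 (mod 228)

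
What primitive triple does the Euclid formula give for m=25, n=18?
(301, 900, 949)

Euclid's formula: a = m² - n², b = 2mn, c = m² + n²
m = 25, n = 18
a = 25² - 18² = 625 - 324 = 301
b = 2 × 25 × 18 = 900
c = 25² + 18² = 625 + 324 = 949
Verification: 301² + 900² = 90601 + 810000 = 900601 = 949² ✓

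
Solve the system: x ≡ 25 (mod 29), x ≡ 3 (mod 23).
141

Using Chinese Remainder Theorem:
M = 29 × 23 = 667
M1 = 23, M2 = 29
y1 = 23^(-1) mod 29 = 24
y2 = 29^(-1) mod 23 = 4
x = (25×23×24 + 3×29×4) mod 667 = 141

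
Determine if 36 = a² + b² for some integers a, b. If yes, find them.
0² + 6² (a=0, b=6)

Factorization: 36 = 2^2 × 3^2
By Fermat: n is sum of two squares iff every prime p ≡ 3 (mod 4) appears to even power.
All primes ≡ 3 (mod 4) appear to even power.
Search a = 0, 1, 2, … for 36 - a² a perfect square: first hit at a = 0: 36 - 0 = 36 = 6².
36 = 0² + 6² = 0 + 36 ✓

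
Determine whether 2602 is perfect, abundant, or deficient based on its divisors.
deficient

Proper divisors of 2602: sum = 1 + 2 + 1301 = 1304
Since 1304 < 2602, 2602 is deficient.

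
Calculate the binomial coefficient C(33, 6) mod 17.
1

Using Lucas' theorem:
Write n=33 and k=6 in base 17:
n in base 17: [1, 16]
k in base 17: [0, 6]
C(33,6) mod 17 = ∏ C(n_i, k_i) mod 17
Digit binomials (mod 17): C(1,0) = 1; C(16,6) = 8008 ≡ 1
Product: 1 × 1 = 1 ≡ 1 (mod 17)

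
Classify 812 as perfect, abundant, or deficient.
abundant

Proper divisors of 812: sum = 1 + 2 + 4 + 7 + 14 + 28 + 29 + 58 + 116 + 203 + 406 = 868
Since 868 > 812, 812 is abundant.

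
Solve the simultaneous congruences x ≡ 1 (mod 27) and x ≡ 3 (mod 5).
28

Using Chinese Remainder Theorem:
M = 27 × 5 = 135
M1 = 5, M2 = 27
y1 = 5^(-1) mod 27 = 11
y2 = 27^(-1) mod 5 = 3
x = (1×5×11 + 3×27×3) mod 135 = 28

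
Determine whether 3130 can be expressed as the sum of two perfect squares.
23² + 51² (a=23, b=51)

Factorization: 3130 = 2 × 5 × 313
By Fermat: n is sum of two squares iff every prime p ≡ 3 (mod 4) appears to even power.
All primes ≡ 3 (mod 4) appear to even power.
Search a = 0, 1, 2, … for 3130 - a² a perfect square: first hit at a = 23: 3130 - 529 = 2601 = 51².
3130 = 23² + 51² = 529 + 2601 ✓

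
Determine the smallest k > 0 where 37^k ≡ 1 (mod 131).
130

131 is prime, so ord(37) divides φ(131) = 130.
Divisors of 130: 1, 2, 5, 10, 13, 26, 65, 130.
Repeated squaring: 37^1 ≡ 37, 37^2 ≡ 59, 37^4 ≡ 75, 37^8 ≡ 123, 37^16 ≡ 64, 37^32 ≡ 35, 37^64 ≡ 46, 37^128 ≡ 20 (mod 131).
Test 37^d mod 131 for each divisor d in increasing order:
37^1 ≡ 37
37^2 ≡ 59
37^5 = 37^4·37^1 ≡ 24
37^10 = 37^8·37^2 ≡ 52
37^13 = 37^8·37^4·37^1 ≡ 70
37^26 = 37^16·37^8·37^2 ≡ 53
37^65 = 37^64·37^1 ≡ 130
37^130 = 37^128·37^2 ≡ 1  ← first divisor giving 1
The order is 130.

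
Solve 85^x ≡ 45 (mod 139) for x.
126

Baby-step giant-step with step n = ⌈√139⌉ = 12.
Baby steps 85^j mod 139 (j:value) for j=0..11: 0:1, 1:85, 2:136, 3:23, 4:9, 5:70, 6:112, 7:68, 8:81, 9:74, 10:35, 11:56.
Giant-step multiplier: 85^(-12) ≡ 85^(138-12) = 85^126 ≡ 45 (mod 139).
Giant steps γ_i = 45·45^i mod 139: γ_0=45, γ_1=79, γ_2=80, γ_3=125, γ_4=65, γ_5=6, γ_6=131, γ_7=57, γ_8=63, γ_9=55, γ_10=112 (in table at j=6).
x = i·n + j = 10·12 + 6 = 126.
Check: 85^126 ≡ 45 (mod 139).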